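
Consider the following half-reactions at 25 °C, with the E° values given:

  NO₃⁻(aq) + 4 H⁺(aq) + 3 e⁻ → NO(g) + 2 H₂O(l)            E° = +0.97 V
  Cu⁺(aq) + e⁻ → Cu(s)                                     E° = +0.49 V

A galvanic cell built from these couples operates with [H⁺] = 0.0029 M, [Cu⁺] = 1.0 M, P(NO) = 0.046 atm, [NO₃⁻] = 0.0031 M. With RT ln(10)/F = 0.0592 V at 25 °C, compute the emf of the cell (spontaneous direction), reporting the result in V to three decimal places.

+0.257 V

NO₃⁻/NO is the cathode (higher E°), Cu⁺/Cu the anode: E°cell = +0.97 − (+0.49) = +0.48 V, n = 3.
Overall: NO₃⁻(aq) + 4 H⁺(aq) + 3 Cu(s) → NO(g) + 2 H₂O(l) + 3 Cu⁺(aq)
Q = P(NO)·[Cu⁺]^3 / ([NO₃⁻]·[H⁺]^4); log Q = 11.322.
E = E° − (0.0592/n) log Q = +0.48 − (0.0592/3)(11.322) = +0.257 V.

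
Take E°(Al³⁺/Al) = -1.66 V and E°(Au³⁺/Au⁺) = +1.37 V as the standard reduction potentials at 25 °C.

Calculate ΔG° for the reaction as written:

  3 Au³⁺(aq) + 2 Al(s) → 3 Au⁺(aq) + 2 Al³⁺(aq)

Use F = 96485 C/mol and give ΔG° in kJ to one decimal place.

As written, Au³⁺/Au⁺ is reduced (cathode) and Al³⁺/Al is oxidised (anode), so E°cell = (+1.37) − (-1.66) = +3.03 V.
Balancing electrons gives n = 6.
ΔG° = −nFE° = −(6)(96485)(+3.03) = -1,754,097 J = -1754.1 kJ.

-1754.1 kJ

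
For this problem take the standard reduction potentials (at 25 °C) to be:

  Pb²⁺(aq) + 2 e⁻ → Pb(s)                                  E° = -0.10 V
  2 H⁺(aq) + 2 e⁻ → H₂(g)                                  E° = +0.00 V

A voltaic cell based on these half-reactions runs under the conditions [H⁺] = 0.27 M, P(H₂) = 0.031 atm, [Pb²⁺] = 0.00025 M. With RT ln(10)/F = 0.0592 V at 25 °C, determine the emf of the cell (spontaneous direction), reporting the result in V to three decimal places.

+0.218 V

H⁺/H₂ is the cathode (higher E°), Pb²⁺/Pb the anode: E°cell = +0.00 − (-0.10) = +0.10 V, n = 2.
Overall: 2 H⁺(aq) + Pb(s) → H₂(g) + Pb²⁺(aq)
Q = P(H₂)·[Pb²⁺] / ([H⁺]^2); log Q = -3.973.
E = E° − (0.0592/n) log Q = +0.10 − (0.0592/2)(-3.973) = +0.218 V.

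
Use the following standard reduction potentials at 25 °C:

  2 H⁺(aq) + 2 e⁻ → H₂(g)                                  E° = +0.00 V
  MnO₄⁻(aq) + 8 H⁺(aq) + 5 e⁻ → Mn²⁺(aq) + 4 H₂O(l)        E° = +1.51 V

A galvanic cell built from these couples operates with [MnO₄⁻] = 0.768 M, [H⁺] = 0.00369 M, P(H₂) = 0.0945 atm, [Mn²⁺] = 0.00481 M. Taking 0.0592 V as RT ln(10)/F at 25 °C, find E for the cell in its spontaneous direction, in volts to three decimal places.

+1.419 V

MnO₄⁻/Mn²⁺ is the cathode (higher E°), H⁺/H₂ the anode: E°cell = +1.51 − (+0.00) = +1.51 V, n = 10.
Overall: 2 MnO₄⁻(aq) + 6 H⁺(aq) + 5 H₂(g) → 2 Mn²⁺(aq) + 8 H₂O(l)
Q = [Mn²⁺]^2 / ([MnO₄⁻]^2·[H⁺]^6·P(H₂)^5); log Q = 15.314.
E = E° − (0.0592/n) log Q = +1.51 − (0.0592/10)(15.314) = +1.419 V.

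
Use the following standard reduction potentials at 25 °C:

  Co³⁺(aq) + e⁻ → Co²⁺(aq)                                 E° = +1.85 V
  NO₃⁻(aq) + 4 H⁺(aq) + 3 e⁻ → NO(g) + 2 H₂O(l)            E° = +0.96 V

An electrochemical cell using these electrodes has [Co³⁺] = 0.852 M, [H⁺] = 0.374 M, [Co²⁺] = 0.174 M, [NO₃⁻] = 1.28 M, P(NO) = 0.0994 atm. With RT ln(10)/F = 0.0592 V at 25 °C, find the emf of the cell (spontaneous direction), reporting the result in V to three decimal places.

Co³⁺/Co²⁺ is the cathode (higher E°), NO₃⁻/NO the anode: E°cell = +1.85 − (+0.96) = +0.89 V, n = 3.
Overall: 3 Co³⁺(aq) + NO(g) + 2 H₂O(l) → 3 Co²⁺(aq) + NO₃⁻(aq) + 4 H⁺(aq)
Q = [Co²⁺]^3·[NO₃⁻]·[H⁺]^4 / ([Co³⁺]^3·P(NO)); log Q = -2.668.
E = E° − (0.0592/n) log Q = +0.89 − (0.0592/3)(-2.668) = +0.943 V.

+0.943 V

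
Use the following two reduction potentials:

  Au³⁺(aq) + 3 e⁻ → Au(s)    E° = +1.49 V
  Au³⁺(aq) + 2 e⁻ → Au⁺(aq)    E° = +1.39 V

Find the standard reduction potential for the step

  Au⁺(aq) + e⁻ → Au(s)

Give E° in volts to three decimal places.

Sequential free energies add, so n₃E°₃ = n₁E°₁ + n₂E°₂.
With n₃ = 3, and the known step contributing 2×(+1.39) V, the unknown satisfies 1·E° = 3×(+1.49) − 2×(+1.39) = +1.690.
E° = +1.690 / 1 = +1.690 V.

+1.690 V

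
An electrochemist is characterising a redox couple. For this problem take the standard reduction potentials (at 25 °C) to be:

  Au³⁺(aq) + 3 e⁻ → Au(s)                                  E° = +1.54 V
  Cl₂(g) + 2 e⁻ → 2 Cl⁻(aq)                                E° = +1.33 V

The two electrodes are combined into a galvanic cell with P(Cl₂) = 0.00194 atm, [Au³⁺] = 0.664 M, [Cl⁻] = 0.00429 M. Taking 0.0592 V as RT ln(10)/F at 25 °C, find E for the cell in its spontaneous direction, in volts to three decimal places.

+0.147 V

Au³⁺/Au is the cathode (higher E°), Cl₂/Cl⁻ the anode: E°cell = +1.54 − (+1.33) = +0.21 V, n = 6.
Overall: 2 Au³⁺(aq) + 6 Cl⁻(aq) → 2 Au(s) + 3 Cl₂(g)
Q = P(Cl₂)^3 / ([Au³⁺]^2·[Cl⁻]^6); log Q = 6.424.
E = E° − (0.0592/n) log Q = +0.21 − (0.0592/6)(6.424) = +0.147 V.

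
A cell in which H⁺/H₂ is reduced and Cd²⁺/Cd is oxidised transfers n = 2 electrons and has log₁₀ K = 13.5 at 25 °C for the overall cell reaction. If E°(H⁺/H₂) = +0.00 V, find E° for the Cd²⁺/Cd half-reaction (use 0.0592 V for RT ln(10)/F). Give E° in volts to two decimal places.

E°cell = (0.0592/n)·log K = (0.0592/2)(13.5) = +0.400 V.
Since H⁺/H₂ is the cathode and Cd²⁺/Cd the anode, E°cell = E°(H⁺/H₂) − E°(Cd²⁺/Cd).
So E°(Cd²⁺/Cd) = E°(H⁺/H₂) − E°cell = (+0.00) − (+0.400) = -0.40 V.

-0.40 V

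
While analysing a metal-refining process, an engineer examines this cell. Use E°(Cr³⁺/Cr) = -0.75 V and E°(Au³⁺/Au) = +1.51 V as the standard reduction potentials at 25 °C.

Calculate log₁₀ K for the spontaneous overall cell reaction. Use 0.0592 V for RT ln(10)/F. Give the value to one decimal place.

114.5

Cathode: Au³⁺/Au; anode: Cr³⁺/Cr. E°cell = +2.26 V, n = 3.
log K = nE°cell / 0.0592 = (3)(+2.26) / 0.0592 = 114.5.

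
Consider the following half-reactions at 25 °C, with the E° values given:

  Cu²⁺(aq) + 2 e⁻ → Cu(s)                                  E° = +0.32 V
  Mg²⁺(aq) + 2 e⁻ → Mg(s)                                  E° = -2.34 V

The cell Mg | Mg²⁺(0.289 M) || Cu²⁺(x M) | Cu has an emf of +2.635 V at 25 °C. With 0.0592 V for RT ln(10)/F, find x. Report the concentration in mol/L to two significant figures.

Cu²⁺/Cu is the cathode, Mg²⁺/Mg the anode: E°cell = +2.66 V, n = 2.
Overall reaction: Cu²⁺(aq) + Mg(s) → Cu(s) + Mg²⁺(aq); Q = [Mg²⁺]^1/[Cu²⁺]^1.
From E = E° − (0.0592/n) log Q: log Q = (E° − E)·n/0.0592 = (+2.66 − (+2.635))·2/0.0592 = 0.8446.
So 1·log[Cu²⁺] = 1·log(0.289) − log Q = -0.5391 − (0.8446) = -1.3837; [Cu²⁺] = 10^(-1.3837) ≈ 0.041 M.

0.041 M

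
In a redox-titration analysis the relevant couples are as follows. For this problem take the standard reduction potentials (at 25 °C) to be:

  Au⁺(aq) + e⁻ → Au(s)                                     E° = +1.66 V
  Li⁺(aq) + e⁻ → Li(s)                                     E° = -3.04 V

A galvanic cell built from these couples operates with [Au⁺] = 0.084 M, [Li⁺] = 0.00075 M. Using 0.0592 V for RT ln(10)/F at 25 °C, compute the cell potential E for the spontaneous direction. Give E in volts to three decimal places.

Au⁺/Au is the cathode (higher E°), Li⁺/Li the anode: E°cell = +1.66 − (-3.04) = +4.70 V, n = 1.
Overall: Au⁺(aq) + Li(s) → Au(s) + Li⁺(aq)
Q = [Li⁺] / ([Au⁺]); log Q = -2.049.
E = E° − (0.0592/n) log Q = +4.70 − (0.0592/1)(-2.049) = +4.821 V.

+4.821 V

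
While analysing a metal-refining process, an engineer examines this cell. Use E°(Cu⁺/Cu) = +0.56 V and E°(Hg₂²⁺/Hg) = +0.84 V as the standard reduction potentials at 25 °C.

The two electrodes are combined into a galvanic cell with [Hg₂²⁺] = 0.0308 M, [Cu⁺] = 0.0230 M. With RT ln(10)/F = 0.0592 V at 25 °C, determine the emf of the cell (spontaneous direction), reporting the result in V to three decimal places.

Hg₂²⁺/Hg is the cathode (higher E°), Cu⁺/Cu the anode: E°cell = +0.84 − (+0.56) = +0.28 V, n = 2.
Overall: Hg₂²⁺(aq) + 2 Cu(s) → 2 Hg(l) + 2 Cu⁺(aq)
Q = [Cu⁺]^2 / ([Hg₂²⁺]); log Q = -1.765.
E = E° − (0.0592/n) log Q = +0.28 − (0.0592/2)(-1.765) = +0.332 V.

+0.332 V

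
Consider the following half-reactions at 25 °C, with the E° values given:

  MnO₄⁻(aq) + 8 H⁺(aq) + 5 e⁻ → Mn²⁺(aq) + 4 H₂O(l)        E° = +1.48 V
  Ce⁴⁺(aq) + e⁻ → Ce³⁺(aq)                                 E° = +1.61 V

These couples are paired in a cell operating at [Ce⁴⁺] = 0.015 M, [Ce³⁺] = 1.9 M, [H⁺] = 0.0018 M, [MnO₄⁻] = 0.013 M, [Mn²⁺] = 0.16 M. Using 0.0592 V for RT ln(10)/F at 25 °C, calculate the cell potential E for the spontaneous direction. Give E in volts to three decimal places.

Ce⁴⁺/Ce³⁺ is the cathode (higher E°), MnO₄⁻/Mn²⁺ the anode: E°cell = +1.61 − (+1.48) = +0.13 V, n = 5.
Overall: 5 Ce⁴⁺(aq) + Mn²⁺(aq) + 4 H₂O(l) → 5 Ce³⁺(aq) + MnO₄⁻(aq) + 8 H⁺(aq)
Q = [Ce³⁺]^5·[MnO₄⁻]·[H⁺]^8 / ([Ce⁴⁺]^5·[Mn²⁺]); log Q = -12.535.
E = E° − (0.0592/n) log Q = +0.13 − (0.0592/5)(-12.535) = +0.278 V.

+0.278 V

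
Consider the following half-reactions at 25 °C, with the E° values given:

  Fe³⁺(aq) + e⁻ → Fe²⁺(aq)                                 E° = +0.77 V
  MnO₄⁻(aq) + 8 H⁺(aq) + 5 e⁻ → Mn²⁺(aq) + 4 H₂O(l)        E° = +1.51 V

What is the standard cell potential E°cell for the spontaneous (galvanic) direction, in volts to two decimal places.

+0.74 V

The MnO₄⁻/Mn²⁺ couple has the higher reduction potential, so it is the cathode; Fe³⁺/Fe²⁺ is oxidised at the anode.
E°cell = E°(cathode) − E°(anode) = (+1.51) − (+0.77) = +0.74 V.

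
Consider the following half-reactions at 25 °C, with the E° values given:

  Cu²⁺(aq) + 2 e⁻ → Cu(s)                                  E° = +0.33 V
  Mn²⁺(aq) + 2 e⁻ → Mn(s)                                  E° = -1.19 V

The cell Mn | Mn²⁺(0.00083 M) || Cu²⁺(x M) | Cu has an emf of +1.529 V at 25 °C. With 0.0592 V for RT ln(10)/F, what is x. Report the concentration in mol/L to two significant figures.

0.0017 M

Cu²⁺/Cu is the cathode, Mn²⁺/Mn the anode: E°cell = +1.52 V, n = 2.
Overall reaction: Cu²⁺(aq) + Mn(s) → Cu(s) + Mn²⁺(aq); Q = [Mn²⁺]^1/[Cu²⁺]^1.
From E = E° − (0.0592/n) log Q: log Q = (E° − E)·n/0.0592 = (+1.52 − (+1.529))·2/0.0592 = -0.3041.
So 1·log[Cu²⁺] = 1·log(0.00083) − log Q = -3.0809 − (-0.3041) = -2.7768; [Cu²⁺] = 10^(-2.7768) ≈ 0.0017 M.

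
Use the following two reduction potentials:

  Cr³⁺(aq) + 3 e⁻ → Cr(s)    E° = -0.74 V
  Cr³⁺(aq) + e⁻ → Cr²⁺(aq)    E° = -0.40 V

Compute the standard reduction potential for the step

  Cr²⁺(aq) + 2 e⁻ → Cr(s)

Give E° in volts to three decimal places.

Sequential free energies add, so n₃E°₃ = n₁E°₁ + n₂E°₂.
With n₃ = 3, and the known step contributing 1×(-0.40) V, the unknown satisfies 2·E° = 3×(-0.74) − 1×(-0.40) = -1.820.
E° = -1.820 / 2 = -0.910 V.

-0.910 V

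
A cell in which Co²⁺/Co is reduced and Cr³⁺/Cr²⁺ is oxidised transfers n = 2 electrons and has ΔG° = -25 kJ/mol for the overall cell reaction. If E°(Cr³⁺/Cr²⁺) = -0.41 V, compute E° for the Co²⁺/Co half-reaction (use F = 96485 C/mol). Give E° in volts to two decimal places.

E°cell = −ΔG°/(nF) = −(-25×10³)/((2)(96485)) = +0.130 V.
Since Co²⁺/Co is the cathode and Cr³⁺/Cr²⁺ the anode, E°cell = E°(Co²⁺/Co) − E°(Cr³⁺/Cr²⁺).
So E°(Co²⁺/Co) = E°cell + E°(Cr³⁺/Cr²⁺) = +0.130 + (-0.41) = -0.28 V.

-0.28 V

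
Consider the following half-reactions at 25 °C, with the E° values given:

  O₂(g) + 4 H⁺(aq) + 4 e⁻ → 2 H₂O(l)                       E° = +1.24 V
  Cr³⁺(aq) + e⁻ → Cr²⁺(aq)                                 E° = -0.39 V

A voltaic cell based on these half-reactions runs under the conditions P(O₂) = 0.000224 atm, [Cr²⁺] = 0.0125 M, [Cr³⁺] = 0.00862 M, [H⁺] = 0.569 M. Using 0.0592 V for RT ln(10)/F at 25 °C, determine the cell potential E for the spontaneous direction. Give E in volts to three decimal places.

+1.571 V

O₂/H₂O is the cathode (higher E°), Cr³⁺/Cr²⁺ the anode: E°cell = +1.24 − (-0.39) = +1.63 V, n = 4.
Overall: O₂(g) + 4 H⁺(aq) + 4 Cr²⁺(aq) → 2 H₂O(l) + 4 Cr³⁺(aq)
Q = [Cr³⁺]^4 / (P(O₂)·[H⁺]^4·[Cr²⁺]^4); log Q = 3.984.
E = E° − (0.0592/n) log Q = +1.63 − (0.0592/4)(3.984) = +1.571 V.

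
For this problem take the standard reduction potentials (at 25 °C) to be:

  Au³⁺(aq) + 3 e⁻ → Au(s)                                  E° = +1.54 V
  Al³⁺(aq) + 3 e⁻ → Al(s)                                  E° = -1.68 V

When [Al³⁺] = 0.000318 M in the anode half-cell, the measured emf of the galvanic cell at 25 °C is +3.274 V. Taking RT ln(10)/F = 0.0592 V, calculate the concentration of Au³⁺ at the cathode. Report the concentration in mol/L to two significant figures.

0.17 M

Au³⁺/Au is the cathode, Al³⁺/Al the anode: E°cell = +3.22 V, n = 3.
Overall reaction: Au³⁺(aq) + Al(s) → Au(s) + Al³⁺(aq); Q = [Al³⁺]^1/[Au³⁺]^1.
From E = E° − (0.0592/n) log Q: log Q = (E° − E)·n/0.0592 = (+3.22 − (+3.274))·3/0.0592 = -2.7365.
So 1·log[Au³⁺] = 1·log(0.000318) − log Q = -3.4976 − (-2.7365) = -0.7611; [Au³⁺] = 10^(-0.7611) ≈ 0.17 M.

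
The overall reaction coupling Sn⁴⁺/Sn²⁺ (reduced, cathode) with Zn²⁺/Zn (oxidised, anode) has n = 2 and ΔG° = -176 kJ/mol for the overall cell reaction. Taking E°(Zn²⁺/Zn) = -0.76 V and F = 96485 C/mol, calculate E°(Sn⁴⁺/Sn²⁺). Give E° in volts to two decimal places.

E°cell = −ΔG°/(nF) = −(-176×10³)/((2)(96485)) = +0.912 V.
Since Sn⁴⁺/Sn²⁺ is the cathode and Zn²⁺/Zn the anode, E°cell = E°(Sn⁴⁺/Sn²⁺) − E°(Zn²⁺/Zn).
So E°(Sn⁴⁺/Sn²⁺) = E°cell + E°(Zn²⁺/Zn) = +0.912 + (-0.76) = +0.15 V.

+0.15 V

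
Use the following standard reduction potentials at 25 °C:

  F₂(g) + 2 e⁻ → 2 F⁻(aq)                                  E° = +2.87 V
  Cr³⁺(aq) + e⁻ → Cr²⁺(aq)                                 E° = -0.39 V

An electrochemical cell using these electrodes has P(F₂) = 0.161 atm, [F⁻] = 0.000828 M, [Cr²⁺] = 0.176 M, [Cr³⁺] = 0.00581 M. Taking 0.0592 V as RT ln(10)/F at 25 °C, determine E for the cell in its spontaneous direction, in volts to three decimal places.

F₂/F⁻ is the cathode (higher E°), Cr³⁺/Cr²⁺ the anode: E°cell = +2.87 − (-0.39) = +3.26 V, n = 2.
Overall: F₂(g) + 2 Cr²⁺(aq) → 2 F⁻(aq) + 2 Cr³⁺(aq)
Q = [F⁻]^2·[Cr³⁺]^2 / (P(F₂)·[Cr²⁺]^2); log Q = -8.333.
E = E° − (0.0592/n) log Q = +3.26 − (0.0592/2)(-8.333) = +3.507 V.

+3.507 V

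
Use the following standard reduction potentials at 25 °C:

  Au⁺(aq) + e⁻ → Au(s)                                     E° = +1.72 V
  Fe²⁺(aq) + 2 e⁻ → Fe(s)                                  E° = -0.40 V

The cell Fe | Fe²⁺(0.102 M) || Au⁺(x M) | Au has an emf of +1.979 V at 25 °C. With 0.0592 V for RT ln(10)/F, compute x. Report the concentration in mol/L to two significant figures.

0.0013 M

Au⁺/Au is the cathode, Fe²⁺/Fe the anode: E°cell = +2.12 V, n = 2.
Overall reaction: 2 Au⁺(aq) + Fe(s) → 2 Au(s) + Fe²⁺(aq); Q = [Fe²⁺]^1/[Au⁺]^2.
From E = E° − (0.0592/n) log Q: log Q = (E° − E)·n/0.0592 = (+2.12 − (+1.979))·2/0.0592 = 4.7635.
So 2·log[Au⁺] = 1·log(0.102) − log Q = -0.9914 − (4.7635) = -5.7549; log[Au⁺] = -5.7549 / 2 = -2.8775; [Au⁺] = 10^(-2.8775) ≈ 0.0013 M.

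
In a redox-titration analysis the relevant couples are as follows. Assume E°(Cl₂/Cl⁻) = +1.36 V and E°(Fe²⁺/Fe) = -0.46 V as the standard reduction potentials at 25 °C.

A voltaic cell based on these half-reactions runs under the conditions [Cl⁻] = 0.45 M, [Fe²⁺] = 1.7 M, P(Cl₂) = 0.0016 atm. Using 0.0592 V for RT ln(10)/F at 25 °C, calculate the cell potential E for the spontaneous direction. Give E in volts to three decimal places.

Cl₂/Cl⁻ is the cathode (higher E°), Fe²⁺/Fe the anode: E°cell = +1.36 − (-0.46) = +1.82 V, n = 2.
Overall: Cl₂(g) + Fe(s) → 2 Cl⁻(aq) + Fe²⁺(aq)
Q = [Cl⁻]^2·[Fe²⁺] / (P(Cl₂)); log Q = 2.333.
E = E° − (0.0592/n) log Q = +1.82 − (0.0592/2)(2.333) = +1.751 V.

+1.751 V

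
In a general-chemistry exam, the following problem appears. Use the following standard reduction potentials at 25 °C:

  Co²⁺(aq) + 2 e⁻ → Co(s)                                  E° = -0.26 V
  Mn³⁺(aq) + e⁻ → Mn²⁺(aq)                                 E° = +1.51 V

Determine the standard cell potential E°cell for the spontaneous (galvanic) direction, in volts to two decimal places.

+1.77 V

The Mn³⁺/Mn²⁺ couple has the higher reduction potential, so it is the cathode; Co²⁺/Co is oxidised at the anode.
E°cell = E°(cathode) − E°(anode) = (+1.51) − (-0.26) = +1.77 V.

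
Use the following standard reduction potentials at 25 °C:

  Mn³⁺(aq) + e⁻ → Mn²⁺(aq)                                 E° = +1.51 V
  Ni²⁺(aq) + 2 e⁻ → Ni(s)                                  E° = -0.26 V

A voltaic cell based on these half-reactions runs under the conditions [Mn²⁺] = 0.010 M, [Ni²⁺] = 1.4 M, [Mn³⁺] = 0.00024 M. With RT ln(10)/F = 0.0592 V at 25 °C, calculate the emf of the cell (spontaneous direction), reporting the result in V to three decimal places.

+1.670 V

Mn³⁺/Mn²⁺ is the cathode (higher E°), Ni²⁺/Ni the anode: E°cell = +1.51 − (-0.26) = +1.77 V, n = 2.
Overall: 2 Mn³⁺(aq) + Ni(s) → 2 Mn²⁺(aq) + Ni²⁺(aq)
Q = [Mn²⁺]^2·[Ni²⁺] / ([Mn³⁺]^2); log Q = 3.386.
E = E° − (0.0592/n) log Q = +1.77 − (0.0592/2)(3.386) = +1.670 V.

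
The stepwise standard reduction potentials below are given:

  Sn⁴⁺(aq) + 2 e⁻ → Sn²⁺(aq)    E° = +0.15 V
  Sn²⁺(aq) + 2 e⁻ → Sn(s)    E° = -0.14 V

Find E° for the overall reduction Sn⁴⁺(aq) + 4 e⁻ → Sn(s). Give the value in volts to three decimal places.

Since ΔG° = −nFE° is additive over sequential reductions, n₃E°₃ = n₁E°₁ + n₂E°₂.
E°₃ = (2×+0.15 + 2×-0.14) / 4 = (+0.020) / 4 = +0.005 V.

+0.005 V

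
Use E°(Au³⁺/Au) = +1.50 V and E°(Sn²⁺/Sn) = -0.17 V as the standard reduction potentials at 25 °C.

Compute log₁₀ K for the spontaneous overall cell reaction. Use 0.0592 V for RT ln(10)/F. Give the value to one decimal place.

169.3

Cathode: Au³⁺/Au; anode: Sn²⁺/Sn. E°cell = +1.67 V, n = 6.
log K = nE°cell / 0.0592 = (6)(+1.67) / 0.0592 = 169.3.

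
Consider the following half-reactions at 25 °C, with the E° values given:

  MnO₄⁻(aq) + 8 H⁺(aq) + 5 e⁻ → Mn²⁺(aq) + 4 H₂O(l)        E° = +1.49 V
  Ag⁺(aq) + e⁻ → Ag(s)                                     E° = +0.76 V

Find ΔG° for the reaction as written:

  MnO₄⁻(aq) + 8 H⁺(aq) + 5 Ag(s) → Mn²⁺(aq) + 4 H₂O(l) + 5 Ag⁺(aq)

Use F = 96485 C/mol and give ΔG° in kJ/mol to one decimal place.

-352.2 kJ/mol

As written, MnO₄⁻/Mn²⁺ is reduced (cathode) and Ag⁺/Ag is oxidised (anode), so E°cell = (+1.49) − (+0.76) = +0.73 V.
Balancing electrons gives n = 5.
ΔG° = −nFE° = −(5)(96485)(+0.73) = -352,170 J = -352.2 kJ/mol.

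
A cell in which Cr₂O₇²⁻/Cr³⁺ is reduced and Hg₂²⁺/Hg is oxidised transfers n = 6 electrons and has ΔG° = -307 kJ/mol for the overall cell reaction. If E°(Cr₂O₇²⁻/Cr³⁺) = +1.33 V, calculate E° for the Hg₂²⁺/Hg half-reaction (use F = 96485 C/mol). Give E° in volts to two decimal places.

+0.80 V

E°cell = −ΔG°/(nF) = −(-307×10³)/((6)(96485)) = +0.530 V.
Since Cr₂O₇²⁻/Cr³⁺ is the cathode and Hg₂²⁺/Hg the anode, E°cell = E°(Cr₂O₇²⁻/Cr³⁺) − E°(Hg₂²⁺/Hg).
So E°(Hg₂²⁺/Hg) = E°(Cr₂O₇²⁻/Cr³⁺) − E°cell = (+1.33) − (+0.530) = +0.80 V.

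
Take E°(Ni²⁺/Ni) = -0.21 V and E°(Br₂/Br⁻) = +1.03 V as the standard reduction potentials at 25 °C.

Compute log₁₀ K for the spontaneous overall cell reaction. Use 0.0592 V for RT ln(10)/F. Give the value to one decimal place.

Cathode: Br₂/Br⁻; anode: Ni²⁺/Ni. E°cell = +1.24 V, n = 2.
log K = nE°cell / 0.0592 = (2)(+1.24) / 0.0592 = 41.9.

41.9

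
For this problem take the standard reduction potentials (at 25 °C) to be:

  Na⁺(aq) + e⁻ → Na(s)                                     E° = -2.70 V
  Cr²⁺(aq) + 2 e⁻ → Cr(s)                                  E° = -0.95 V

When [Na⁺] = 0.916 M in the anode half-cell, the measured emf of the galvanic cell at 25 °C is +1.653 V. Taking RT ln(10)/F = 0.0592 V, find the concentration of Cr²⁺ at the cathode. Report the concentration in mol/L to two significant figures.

Cr²⁺/Cr is the cathode, Na⁺/Na the anode: E°cell = +1.75 V, n = 2.
Overall reaction: Cr²⁺(aq) + 2 Na(s) → Cr(s) + 2 Na⁺(aq); Q = [Na⁺]^2/[Cr²⁺]^1.
From E = E° − (0.0592/n) log Q: log Q = (E° − E)·n/0.0592 = (+1.75 − (+1.653))·2/0.0592 = 3.2770.
So 1·log[Cr²⁺] = 2·log(0.916) − log Q = -0.0762 − (3.2770) = -3.3532; [Cr²⁺] = 10^(-3.3532) ≈ 0.00044 M.

0.00044 M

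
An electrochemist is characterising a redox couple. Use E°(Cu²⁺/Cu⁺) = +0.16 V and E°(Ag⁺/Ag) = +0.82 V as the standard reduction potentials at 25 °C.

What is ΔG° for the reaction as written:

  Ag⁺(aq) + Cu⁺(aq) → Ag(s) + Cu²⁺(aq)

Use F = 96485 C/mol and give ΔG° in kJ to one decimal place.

As written, Ag⁺/Ag is reduced (cathode) and Cu²⁺/Cu⁺ is oxidised (anode), so E°cell = (+0.82) − (+0.16) = +0.66 V.
Balancing electrons gives n = 1.
ΔG° = −nFE° = −(1)(96485)(+0.66) = -63,680 J = -63.7 kJ.

-63.7 kJ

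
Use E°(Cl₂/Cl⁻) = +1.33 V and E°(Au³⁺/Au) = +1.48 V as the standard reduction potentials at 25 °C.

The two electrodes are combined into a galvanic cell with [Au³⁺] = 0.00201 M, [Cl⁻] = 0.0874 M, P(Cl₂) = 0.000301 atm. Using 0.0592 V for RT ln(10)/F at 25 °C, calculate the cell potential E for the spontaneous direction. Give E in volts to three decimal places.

Au³⁺/Au is the cathode (higher E°), Cl₂/Cl⁻ the anode: E°cell = +1.48 − (+1.33) = +0.15 V, n = 6.
Overall: 2 Au³⁺(aq) + 6 Cl⁻(aq) → 2 Au(s) + 3 Cl₂(g)
Q = P(Cl₂)^3 / ([Au³⁺]^2·[Cl⁻]^6); log Q = 1.180.
E = E° − (0.0592/n) log Q = +0.15 − (0.0592/6)(1.180) = +0.138 V.

+0.138 V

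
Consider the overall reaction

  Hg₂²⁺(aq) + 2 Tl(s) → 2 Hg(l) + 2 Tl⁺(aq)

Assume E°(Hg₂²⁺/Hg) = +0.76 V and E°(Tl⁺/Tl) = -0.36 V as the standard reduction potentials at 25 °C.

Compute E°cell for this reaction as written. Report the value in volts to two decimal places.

The Hg₂²⁺/Hg couple has the higher reduction potential, so it is the cathode; Tl⁺/Tl is oxidised at the anode.
E°cell = E°(cathode) − E°(anode) = (+0.76) − (-0.36) = +1.12 V.
Since E°cell > 0, the reaction is spontaneous under standard conditions.

+1.12 V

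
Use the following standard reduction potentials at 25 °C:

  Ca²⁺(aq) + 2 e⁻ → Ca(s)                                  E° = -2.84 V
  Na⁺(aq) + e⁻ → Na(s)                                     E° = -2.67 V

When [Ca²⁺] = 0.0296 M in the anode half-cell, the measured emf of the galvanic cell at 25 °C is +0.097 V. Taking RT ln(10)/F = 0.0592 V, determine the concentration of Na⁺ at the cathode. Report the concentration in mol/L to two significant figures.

Na⁺/Na is the cathode, Ca²⁺/Ca the anode: E°cell = +0.17 V, n = 2.
Overall reaction: 2 Na⁺(aq) + Ca(s) → 2 Na(s) + Ca²⁺(aq); Q = [Ca²⁺]^1/[Na⁺]^2.
From E = E° − (0.0592/n) log Q: log Q = (E° − E)·n/0.0592 = (+0.17 − (+0.097))·2/0.0592 = 2.4662.
So 2·log[Na⁺] = 1·log(0.0296) − log Q = -1.5287 − (2.4662) = -3.9949; log[Na⁺] = -3.9949 / 2 = -1.9974; [Na⁺] = 10^(-1.9974) ≈ 0.010 M.

0.010 M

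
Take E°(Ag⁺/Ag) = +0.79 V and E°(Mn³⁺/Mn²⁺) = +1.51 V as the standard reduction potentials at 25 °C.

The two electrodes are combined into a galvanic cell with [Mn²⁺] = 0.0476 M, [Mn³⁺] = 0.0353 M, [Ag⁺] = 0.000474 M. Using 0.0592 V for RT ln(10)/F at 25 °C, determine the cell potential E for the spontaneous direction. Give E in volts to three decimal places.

+0.909 V

Mn³⁺/Mn²⁺ is the cathode (higher E°), Ag⁺/Ag the anode: E°cell = +1.51 − (+0.79) = +0.72 V, n = 1.
Overall: Mn³⁺(aq) + Ag(s) → Mn²⁺(aq) + Ag⁺(aq)
Q = [Mn²⁺]·[Ag⁺] / ([Mn³⁺]); log Q = -3.194.
E = E° − (0.0592/n) log Q = +0.72 − (0.0592/1)(-3.194) = +0.909 V.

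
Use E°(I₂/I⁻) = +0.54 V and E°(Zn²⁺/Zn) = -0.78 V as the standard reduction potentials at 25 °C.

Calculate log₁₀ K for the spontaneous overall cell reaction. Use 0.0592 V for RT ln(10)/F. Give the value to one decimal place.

44.6

Cathode: I₂/I⁻; anode: Zn²⁺/Zn. E°cell = +1.32 V, n = 2.
log K = nE°cell / 0.0592 = (2)(+1.32) / 0.0592 = 44.6.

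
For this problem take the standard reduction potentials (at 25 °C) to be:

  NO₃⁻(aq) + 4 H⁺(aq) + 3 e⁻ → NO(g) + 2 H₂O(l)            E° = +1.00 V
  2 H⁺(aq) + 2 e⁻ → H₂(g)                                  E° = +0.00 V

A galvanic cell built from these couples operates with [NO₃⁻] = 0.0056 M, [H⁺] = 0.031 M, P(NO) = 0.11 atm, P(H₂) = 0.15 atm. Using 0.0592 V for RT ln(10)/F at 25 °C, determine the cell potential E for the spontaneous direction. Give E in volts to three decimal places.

+0.920 V

NO₃⁻/NO is the cathode (higher E°), H⁺/H₂ the anode: E°cell = +1.00 − (+0.00) = +1.00 V, n = 6.
Overall: 2 NO₃⁻(aq) + 2 H⁺(aq) + 3 H₂(g) → 2 NO(g) + 4 H₂O(l)
Q = P(NO)^2 / ([NO₃⁻]^2·[H⁺]^2·P(H₂)^3); log Q = 8.075.
E = E° − (0.0592/n) log Q = +1.00 − (0.0592/6)(8.075) = +0.920 V.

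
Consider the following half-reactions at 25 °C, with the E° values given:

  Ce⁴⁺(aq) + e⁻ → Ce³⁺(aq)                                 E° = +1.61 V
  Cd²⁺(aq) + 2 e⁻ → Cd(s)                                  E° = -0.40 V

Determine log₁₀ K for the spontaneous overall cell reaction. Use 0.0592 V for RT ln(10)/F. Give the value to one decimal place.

67.9

Cathode: Ce⁴⁺/Ce³⁺; anode: Cd²⁺/Cd. E°cell = +2.01 V, n = 2.
log K = nE°cell / 0.0592 = (2)(+2.01) / 0.0592 = 67.9.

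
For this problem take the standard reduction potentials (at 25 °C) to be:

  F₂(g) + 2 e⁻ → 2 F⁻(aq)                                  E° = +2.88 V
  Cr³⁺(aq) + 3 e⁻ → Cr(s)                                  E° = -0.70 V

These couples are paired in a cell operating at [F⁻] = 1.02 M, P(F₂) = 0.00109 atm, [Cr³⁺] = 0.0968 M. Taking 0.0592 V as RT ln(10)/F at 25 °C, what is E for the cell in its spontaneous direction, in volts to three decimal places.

F₂/F⁻ is the cathode (higher E°), Cr³⁺/Cr the anode: E°cell = +2.88 − (-0.70) = +3.58 V, n = 6.
Overall: 3 F₂(g) + 2 Cr(s) → 6 F⁻(aq) + 2 Cr³⁺(aq)
Q = [F⁻]^6·[Cr³⁺]^2 / (P(F₂)^3); log Q = 6.911.
E = E° − (0.0592/n) log Q = +3.58 − (0.0592/6)(6.911) = +3.512 V.

+3.512 V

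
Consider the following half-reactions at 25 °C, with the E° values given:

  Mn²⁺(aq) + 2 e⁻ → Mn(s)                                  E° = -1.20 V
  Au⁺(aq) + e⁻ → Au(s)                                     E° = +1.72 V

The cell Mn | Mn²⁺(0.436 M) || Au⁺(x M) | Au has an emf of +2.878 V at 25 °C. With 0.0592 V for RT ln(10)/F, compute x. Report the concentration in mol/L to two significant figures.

Au⁺/Au is the cathode, Mn²⁺/Mn the anode: E°cell = +2.92 V, n = 2.
Overall reaction: 2 Au⁺(aq) + Mn(s) → 2 Au(s) + Mn²⁺(aq); Q = [Mn²⁺]^1/[Au⁺]^2.
From E = E° − (0.0592/n) log Q: log Q = (E° − E)·n/0.0592 = (+2.92 − (+2.878))·2/0.0592 = 1.4189.
So 2·log[Au⁺] = 1·log(0.436) − log Q = -0.3605 − (1.4189) = -1.7794; log[Au⁺] = -1.7794 / 2 = -0.8897; [Au⁺] = 10^(-0.8897) ≈ 0.13 M.

0.13 M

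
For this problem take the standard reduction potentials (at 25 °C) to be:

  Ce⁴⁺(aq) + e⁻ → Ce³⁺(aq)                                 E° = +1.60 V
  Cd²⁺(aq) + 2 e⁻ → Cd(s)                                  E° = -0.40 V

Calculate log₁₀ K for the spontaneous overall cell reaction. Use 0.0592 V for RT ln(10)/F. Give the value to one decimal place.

Cathode: Ce⁴⁺/Ce³⁺; anode: Cd²⁺/Cd. E°cell = +2.00 V, n = 2.
log K = nE°cell / 0.0592 = (2)(+2.00) / 0.0592 = 67.6.

67.6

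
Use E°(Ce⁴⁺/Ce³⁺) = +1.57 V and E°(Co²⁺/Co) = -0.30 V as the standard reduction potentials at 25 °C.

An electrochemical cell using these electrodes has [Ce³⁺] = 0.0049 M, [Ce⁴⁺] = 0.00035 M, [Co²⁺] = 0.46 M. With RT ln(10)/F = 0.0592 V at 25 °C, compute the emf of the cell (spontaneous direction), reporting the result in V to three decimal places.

+1.812 V

Ce⁴⁺/Ce³⁺ is the cathode (higher E°), Co²⁺/Co the anode: E°cell = +1.57 − (-0.30) = +1.87 V, n = 2.
Overall: 2 Ce⁴⁺(aq) + Co(s) → 2 Ce³⁺(aq) + Co²⁺(aq)
Q = [Ce³⁺]^2·[Co²⁺] / ([Ce⁴⁺]^2); log Q = 1.955.
E = E° − (0.0592/n) log Q = +1.87 − (0.0592/2)(1.955) = +1.812 V.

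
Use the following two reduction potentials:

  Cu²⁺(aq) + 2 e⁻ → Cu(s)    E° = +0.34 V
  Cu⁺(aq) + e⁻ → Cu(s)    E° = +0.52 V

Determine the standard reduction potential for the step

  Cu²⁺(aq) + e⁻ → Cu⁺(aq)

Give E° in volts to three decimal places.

+0.160 V

Sequential free energies add, so n₃E°₃ = n₁E°₁ + n₂E°₂.
With n₃ = 2, and the known step contributing 1×(+0.52) V, the unknown satisfies 1·E° = 2×(+0.34) − 1×(+0.52) = +0.160.
E° = +0.160 / 1 = +0.160 V.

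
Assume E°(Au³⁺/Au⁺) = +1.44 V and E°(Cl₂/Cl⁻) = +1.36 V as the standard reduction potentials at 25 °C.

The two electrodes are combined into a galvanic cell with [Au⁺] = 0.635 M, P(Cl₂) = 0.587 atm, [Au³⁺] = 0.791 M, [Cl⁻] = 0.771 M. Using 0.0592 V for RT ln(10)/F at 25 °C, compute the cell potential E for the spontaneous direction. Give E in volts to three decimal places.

Au³⁺/Au⁺ is the cathode (higher E°), Cl₂/Cl⁻ the anode: E°cell = +1.44 − (+1.36) = +0.08 V, n = 2.
Overall: Au³⁺(aq) + 2 Cl⁻(aq) → Au⁺(aq) + Cl₂(g)
Q = [Au⁺]·P(Cl₂) / ([Au³⁺]·[Cl⁻]^2); log Q = -0.101.
E = E° − (0.0592/n) log Q = +0.08 − (0.0592/2)(-0.101) = +0.083 V.

+0.083 V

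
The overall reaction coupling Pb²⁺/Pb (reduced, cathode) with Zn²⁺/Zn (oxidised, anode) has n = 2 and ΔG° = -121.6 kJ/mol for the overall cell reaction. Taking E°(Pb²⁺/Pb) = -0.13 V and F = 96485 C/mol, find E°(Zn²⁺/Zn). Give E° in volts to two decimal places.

-0.76 V

E°cell = −ΔG°/(nF) = −(-121.6×10³)/((2)(96485)) = +0.630 V.
Since Pb²⁺/Pb is the cathode and Zn²⁺/Zn the anode, E°cell = E°(Pb²⁺/Pb) − E°(Zn²⁺/Zn).
So E°(Zn²⁺/Zn) = E°(Pb²⁺/Pb) − E°cell = (-0.13) − (+0.630) = -0.76 V.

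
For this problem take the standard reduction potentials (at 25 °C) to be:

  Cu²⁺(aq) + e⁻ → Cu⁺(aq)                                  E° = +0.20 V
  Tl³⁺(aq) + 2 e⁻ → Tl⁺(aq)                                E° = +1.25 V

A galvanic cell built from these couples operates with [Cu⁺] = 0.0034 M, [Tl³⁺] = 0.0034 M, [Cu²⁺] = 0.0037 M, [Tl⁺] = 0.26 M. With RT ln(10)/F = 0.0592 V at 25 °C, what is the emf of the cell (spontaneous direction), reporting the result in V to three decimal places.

Tl³⁺/Tl⁺ is the cathode (higher E°), Cu²⁺/Cu⁺ the anode: E°cell = +1.25 − (+0.20) = +1.05 V, n = 2.
Overall: Tl³⁺(aq) + 2 Cu⁺(aq) → Tl⁺(aq) + 2 Cu²⁺(aq)
Q = [Tl⁺]·[Cu²⁺]^2 / ([Tl³⁺]·[Cu⁺]^2); log Q = 1.957.
E = E° − (0.0592/n) log Q = +1.05 − (0.0592/2)(1.957) = +0.992 V.

+0.992 V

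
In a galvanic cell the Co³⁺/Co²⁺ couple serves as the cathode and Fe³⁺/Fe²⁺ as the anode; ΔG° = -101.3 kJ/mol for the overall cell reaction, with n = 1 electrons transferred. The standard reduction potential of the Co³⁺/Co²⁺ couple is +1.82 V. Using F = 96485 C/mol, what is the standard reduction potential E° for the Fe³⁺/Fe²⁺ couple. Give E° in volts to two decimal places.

E°cell = −ΔG°/(nF) = −(-101.3×10³)/((1)(96485)) = +1.050 V.
Since Co³⁺/Co²⁺ is the cathode and Fe³⁺/Fe²⁺ the anode, E°cell = E°(Co³⁺/Co²⁺) − E°(Fe³⁺/Fe²⁺).
So E°(Fe³⁺/Fe²⁺) = E°(Co³⁺/Co²⁺) − E°cell = (+1.82) − (+1.050) = +0.77 V.

+0.77 V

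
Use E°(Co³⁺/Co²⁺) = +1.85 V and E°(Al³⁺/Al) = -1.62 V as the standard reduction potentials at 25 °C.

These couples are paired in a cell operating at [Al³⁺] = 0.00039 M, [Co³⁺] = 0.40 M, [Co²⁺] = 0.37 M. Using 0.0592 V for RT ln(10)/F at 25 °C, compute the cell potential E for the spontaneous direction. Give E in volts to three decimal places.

Co³⁺/Co²⁺ is the cathode (higher E°), Al³⁺/Al the anode: E°cell = +1.85 − (-1.62) = +3.47 V, n = 3.
Overall: 3 Co³⁺(aq) + Al(s) → 3 Co²⁺(aq) + Al³⁺(aq)
Q = [Co²⁺]^3·[Al³⁺] / ([Co³⁺]^3); log Q = -3.511.
E = E° − (0.0592/n) log Q = +3.47 − (0.0592/3)(-3.511) = +3.539 V.

+3.539 V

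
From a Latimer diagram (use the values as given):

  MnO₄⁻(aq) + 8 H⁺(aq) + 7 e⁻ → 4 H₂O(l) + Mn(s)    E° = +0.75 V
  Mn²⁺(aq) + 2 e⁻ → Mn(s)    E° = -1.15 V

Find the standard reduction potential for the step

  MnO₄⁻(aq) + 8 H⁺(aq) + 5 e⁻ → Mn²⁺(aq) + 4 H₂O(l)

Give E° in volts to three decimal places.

Sequential free energies add, so n₃E°₃ = n₁E°₁ + n₂E°₂.
With n₃ = 7, and the known step contributing 2×(-1.15) V, the unknown satisfies 5·E° = 7×(+0.75) − 2×(-1.15) = +7.550.
E° = +7.550 / 5 = +1.510 V.

+1.510 V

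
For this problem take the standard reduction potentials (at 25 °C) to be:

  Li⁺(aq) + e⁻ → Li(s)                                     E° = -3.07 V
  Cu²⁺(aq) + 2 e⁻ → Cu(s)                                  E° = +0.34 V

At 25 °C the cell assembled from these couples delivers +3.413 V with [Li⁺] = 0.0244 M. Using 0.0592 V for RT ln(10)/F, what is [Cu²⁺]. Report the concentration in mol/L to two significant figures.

0.00075 M

Cu²⁺/Cu is the cathode, Li⁺/Li the anode: E°cell = +3.41 V, n = 2.
Overall reaction: Cu²⁺(aq) + 2 Li(s) → Cu(s) + 2 Li⁺(aq); Q = [Li⁺]^2/[Cu²⁺]^1.
From E = E° − (0.0592/n) log Q: log Q = (E° − E)·n/0.0592 = (+3.41 − (+3.413))·2/0.0592 = -0.1014.
So 1·log[Cu²⁺] = 2·log(0.0244) − log Q = -3.2252 − (-0.1014) = -3.1238; [Cu²⁺] = 10^(-3.1238) ≈ 0.00075 M.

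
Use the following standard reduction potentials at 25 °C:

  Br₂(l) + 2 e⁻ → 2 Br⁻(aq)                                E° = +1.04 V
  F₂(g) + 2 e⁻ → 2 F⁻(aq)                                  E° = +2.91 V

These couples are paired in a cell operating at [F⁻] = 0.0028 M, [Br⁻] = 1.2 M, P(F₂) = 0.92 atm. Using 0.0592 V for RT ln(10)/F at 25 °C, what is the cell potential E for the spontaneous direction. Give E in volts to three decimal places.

F₂/F⁻ is the cathode (higher E°), Br₂/Br⁻ the anode: E°cell = +2.91 − (+1.04) = +1.87 V, n = 2.
Overall: F₂(g) + 2 Br⁻(aq) → 2 F⁻(aq) + Br₂(l)
Q = [F⁻]^2 / (P(F₂)·[Br⁻]^2); log Q = -5.228.
E = E° − (0.0592/n) log Q = +1.87 − (0.0592/2)(-5.228) = +2.025 V.

+2.025 V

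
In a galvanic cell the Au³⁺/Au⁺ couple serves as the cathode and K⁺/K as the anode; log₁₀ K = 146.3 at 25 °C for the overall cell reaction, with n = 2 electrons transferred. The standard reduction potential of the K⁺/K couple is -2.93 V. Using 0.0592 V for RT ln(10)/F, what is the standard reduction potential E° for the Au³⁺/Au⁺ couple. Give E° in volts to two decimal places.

+1.40 V

E°cell = (0.0592/n)·log K = (0.0592/2)(146.3) = +4.330 V.
Since Au³⁺/Au⁺ is the cathode and K⁺/K the anode, E°cell = E°(Au³⁺/Au⁺) − E°(K⁺/K).
So E°(Au³⁺/Au⁺) = E°cell + E°(K⁺/K) = +4.330 + (-2.93) = +1.40 V.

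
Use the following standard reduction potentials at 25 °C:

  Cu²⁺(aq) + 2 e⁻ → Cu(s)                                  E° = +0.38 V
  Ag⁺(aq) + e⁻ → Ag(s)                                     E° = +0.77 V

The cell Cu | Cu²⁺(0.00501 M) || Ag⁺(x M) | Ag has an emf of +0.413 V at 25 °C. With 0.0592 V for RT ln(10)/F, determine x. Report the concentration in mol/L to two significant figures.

Ag⁺/Ag is the cathode, Cu²⁺/Cu the anode: E°cell = +0.39 V, n = 2.
Overall reaction: 2 Ag⁺(aq) + Cu(s) → 2 Ag(s) + Cu²⁺(aq); Q = [Cu²⁺]^1/[Ag⁺]^2.
From E = E° − (0.0592/n) log Q: log Q = (E° − E)·n/0.0592 = (+0.39 − (+0.413))·2/0.0592 = -0.7770.
So 2·log[Ag⁺] = 1·log(0.00501) − log Q = -2.3002 − (-0.7770) = -1.5232; log[Ag⁺] = -1.5232 / 2 = -0.7616; [Ag⁺] = 10^(-0.7616) ≈ 0.17 M.

0.17 M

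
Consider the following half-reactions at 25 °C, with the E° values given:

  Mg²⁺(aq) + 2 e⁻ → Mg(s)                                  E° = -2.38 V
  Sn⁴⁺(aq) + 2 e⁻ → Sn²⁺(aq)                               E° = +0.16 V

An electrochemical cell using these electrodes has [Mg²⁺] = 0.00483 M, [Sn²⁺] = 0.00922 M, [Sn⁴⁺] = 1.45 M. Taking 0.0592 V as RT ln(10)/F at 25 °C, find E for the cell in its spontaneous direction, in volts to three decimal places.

Sn⁴⁺/Sn²⁺ is the cathode (higher E°), Mg²⁺/Mg the anode: E°cell = +0.16 − (-2.38) = +2.54 V, n = 2.
Overall: Sn⁴⁺(aq) + Mg(s) → Sn²⁺(aq) + Mg²⁺(aq)
Q = [Sn²⁺]·[Mg²⁺] / ([Sn⁴⁺]); log Q = -4.513.
E = E° − (0.0592/n) log Q = +2.54 − (0.0592/2)(-4.513) = +2.674 V.

+2.674 V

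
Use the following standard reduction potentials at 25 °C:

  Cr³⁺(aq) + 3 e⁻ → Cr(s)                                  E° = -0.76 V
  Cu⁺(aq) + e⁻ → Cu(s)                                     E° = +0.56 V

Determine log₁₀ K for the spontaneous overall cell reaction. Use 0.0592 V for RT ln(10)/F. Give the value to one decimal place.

Cathode: Cu⁺/Cu; anode: Cr³⁺/Cr. E°cell = +1.32 V, n = 3.
log K = nE°cell / 0.0592 = (3)(+1.32) / 0.0592 = 66.9.

66.9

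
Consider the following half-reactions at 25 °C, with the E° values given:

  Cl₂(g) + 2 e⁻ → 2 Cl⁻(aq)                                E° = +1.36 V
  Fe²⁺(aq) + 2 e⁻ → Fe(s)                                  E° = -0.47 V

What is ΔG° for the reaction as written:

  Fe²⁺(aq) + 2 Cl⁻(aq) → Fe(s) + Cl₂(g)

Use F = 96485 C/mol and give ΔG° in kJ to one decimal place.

+353.1 kJ

As written, Fe²⁺/Fe is reduced (cathode) and Cl₂/Cl⁻ is oxidised (anode), so E°cell = (-0.47) − (+1.36) = -1.83 V.
Balancing electrons gives n = 2.
ΔG° = −nFE° = −(2)(96485)(-1.83) = 353,135 J = +353.1 kJ.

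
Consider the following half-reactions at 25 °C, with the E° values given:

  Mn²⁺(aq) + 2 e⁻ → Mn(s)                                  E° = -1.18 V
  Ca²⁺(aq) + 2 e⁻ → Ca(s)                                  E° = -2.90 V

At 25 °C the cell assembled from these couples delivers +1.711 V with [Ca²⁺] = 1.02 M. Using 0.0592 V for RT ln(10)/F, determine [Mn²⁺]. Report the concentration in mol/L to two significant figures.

0.51 M

Mn²⁺/Mn is the cathode, Ca²⁺/Ca the anode: E°cell = +1.72 V, n = 2.
Overall reaction: Mn²⁺(aq) + Ca(s) → Mn(s) + Ca²⁺(aq); Q = [Ca²⁺]^1/[Mn²⁺]^1.
From E = E° − (0.0592/n) log Q: log Q = (E° − E)·n/0.0592 = (+1.72 − (+1.711))·2/0.0592 = 0.3041.
So 1·log[Mn²⁺] = 1·log(1.02) − log Q = 0.0086 − (0.3041) = -0.2955; [Mn²⁺] = 10^(-0.2955) ≈ 0.51 M.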